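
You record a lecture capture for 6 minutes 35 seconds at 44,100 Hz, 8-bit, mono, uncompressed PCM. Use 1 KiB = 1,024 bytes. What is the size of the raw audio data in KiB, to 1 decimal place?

Duration = 6 minutes 35 seconds = 395 s.
Bytes = 44,100 samples/s × 395 s × 1 bytes/sample × 1 ch = 17,419,500 bytes.
17,419,500 / 1,024 = 17011.2 KiB.

17011.2 KiB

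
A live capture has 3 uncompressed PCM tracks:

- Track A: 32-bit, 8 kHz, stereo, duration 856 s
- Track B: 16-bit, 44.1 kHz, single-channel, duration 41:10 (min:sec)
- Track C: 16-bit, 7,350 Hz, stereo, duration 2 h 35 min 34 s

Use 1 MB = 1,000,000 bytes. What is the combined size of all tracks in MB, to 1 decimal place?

547.1 MB

Track A: 8,000 × 856 × 4 × 2 = 54,784,000 bytes.
Track B: 41:10 (min:sec) = 2,470 s; 44,100 × 2,470 × 2 × 1 = 217,854,000 bytes.
Track C: 2 h 35 min 34 s = 9,334 s; 7,350 × 9,334 × 2 × 2 = 274,419,600 bytes.
Total = 547,057,600 bytes = 547.1 MB.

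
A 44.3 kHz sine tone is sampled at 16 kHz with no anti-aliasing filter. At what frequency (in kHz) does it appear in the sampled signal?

Nyquist = 16,000/2 = 8,000 Hz; 44,300 Hz exceeds it.
Alias = |44,300 − 3×16,000| = |44,300 − 48,000| = 3,700 Hz = 3.7 kHz.

3.7 kHz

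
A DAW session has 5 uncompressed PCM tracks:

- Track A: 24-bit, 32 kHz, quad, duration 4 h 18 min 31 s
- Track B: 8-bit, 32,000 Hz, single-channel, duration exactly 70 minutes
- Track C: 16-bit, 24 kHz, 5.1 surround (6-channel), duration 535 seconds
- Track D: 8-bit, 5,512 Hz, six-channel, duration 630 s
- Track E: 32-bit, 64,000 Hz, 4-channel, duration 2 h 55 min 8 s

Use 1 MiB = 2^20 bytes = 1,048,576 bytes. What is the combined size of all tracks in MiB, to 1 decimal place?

Track A: 4 h 18 min 31 s = 15,511 s; 32,000 × 15,511 × 3 × 4 = 5,956,224,000 bytes.
Track B: exactly 70 minutes = 4,200 s; 32,000 × 4,200 × 1 × 1 = 134,400,000 bytes.
Track C: 24,000 × 535 × 2 × 6 = 154,080,000 bytes.
Track D: 5,512 × 630 × 1 × 6 = 20,835,360 bytes.
Track E: 2 h 55 min 8 s = 10,508 s; 64,000 × 10,508 × 4 × 4 = 10,760,192,000 bytes.
Total = 17,025,731,360 bytes = 16237.0 MiB.

16237.0 MiB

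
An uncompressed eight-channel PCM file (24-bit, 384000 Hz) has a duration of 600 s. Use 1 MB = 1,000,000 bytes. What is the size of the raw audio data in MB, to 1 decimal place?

5529.6 MB

Bytes = 384,000 samples/s × 600 s × 3 bytes/sample × 8 ch = 5,529,600,000 bytes.
5,529,600,000 / 1,000,000 = 5529.6 MB.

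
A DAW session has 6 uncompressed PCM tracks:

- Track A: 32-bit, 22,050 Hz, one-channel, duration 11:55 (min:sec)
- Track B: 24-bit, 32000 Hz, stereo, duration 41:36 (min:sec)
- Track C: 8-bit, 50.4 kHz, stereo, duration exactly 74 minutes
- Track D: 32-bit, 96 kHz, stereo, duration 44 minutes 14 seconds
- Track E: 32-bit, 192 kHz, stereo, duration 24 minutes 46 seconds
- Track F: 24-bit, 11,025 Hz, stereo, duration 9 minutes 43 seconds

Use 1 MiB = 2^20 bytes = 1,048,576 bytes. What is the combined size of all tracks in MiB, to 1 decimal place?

5101.4 MiB

Track A: 11:55 (min:sec) = 715 s; 22,050 × 715 × 4 × 1 = 63,063,000 bytes.
Track B: 41:36 (min:sec) = 2,496 s; 32,000 × 2,496 × 3 × 2 = 479,232,000 bytes.
Track C: exactly 74 minutes = 4,440 s; 50,400 × 4,440 × 1 × 2 = 447,552,000 bytes.
Track D: 44 minutes 14 seconds = 2,654 s; 96,000 × 2,654 × 4 × 2 = 2,038,272,000 bytes.
Track E: 24 minutes 46 seconds = 1,486 s; 192,000 × 1,486 × 4 × 2 = 2,282,496,000 bytes.
Track F: 9 minutes 43 seconds = 583 s; 11,025 × 583 × 3 × 2 = 38,565,450 bytes.
Total = 5,349,180,450 bytes = 5101.4 MiB.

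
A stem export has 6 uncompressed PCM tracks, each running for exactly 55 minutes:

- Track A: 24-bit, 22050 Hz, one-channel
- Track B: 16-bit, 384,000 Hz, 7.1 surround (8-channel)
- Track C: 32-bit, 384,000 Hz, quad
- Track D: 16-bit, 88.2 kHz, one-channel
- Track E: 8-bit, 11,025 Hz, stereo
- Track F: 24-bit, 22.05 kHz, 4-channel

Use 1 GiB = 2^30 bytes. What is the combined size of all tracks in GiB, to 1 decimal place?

exactly 55 minutes = 3,300 s.
Track A: 22,050 × 3,300 × 3 × 1 = 218,295,000 bytes.
Track B: 384,000 × 3,300 × 2 × 8 = 20,275,200,000 bytes.
Track C: 384,000 × 3,300 × 4 × 4 = 20,275,200,000 bytes.
Track D: 88,200 × 3,300 × 2 × 1 = 582,120,000 bytes.
Track E: 11,025 × 3,300 × 1 × 2 = 72,765,000 bytes.
Track F: 22,050 × 3,300 × 3 × 4 = 873,180,000 bytes.
Total = 42,296,760,000 bytes = 39.4 GiB.

39.4 GiB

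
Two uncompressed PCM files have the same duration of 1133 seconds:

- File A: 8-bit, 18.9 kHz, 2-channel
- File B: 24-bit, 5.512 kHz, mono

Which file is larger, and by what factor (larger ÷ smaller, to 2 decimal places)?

File A, by a factor of 2.29

File A: 18,900 × 1 × 2 = 37,800 bytes/s.
File B: 5,512 × 3 × 1 = 16,536 bytes/s.
File A is larger; ratio = 42,827,400 / 18,735,288 = 2.29.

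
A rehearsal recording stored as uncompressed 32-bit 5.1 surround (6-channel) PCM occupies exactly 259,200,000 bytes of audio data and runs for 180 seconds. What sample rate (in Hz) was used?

60,000 Hz

Bytes = sample_rate × seconds × bytes_per_sample × channels.
sample_rate = 259,200,000 / (180 × 4 × 6) = 259,200,000 / 4,320 = 60,000 Hz.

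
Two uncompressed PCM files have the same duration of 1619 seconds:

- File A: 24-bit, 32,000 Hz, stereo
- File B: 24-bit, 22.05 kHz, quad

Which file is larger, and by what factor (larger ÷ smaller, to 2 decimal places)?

File A: 32,000 × 3 × 2 = 192,000 bytes/s.
File B: 22,050 × 3 × 4 = 264,600 bytes/s.
File B is larger; ratio = 428,387,400 / 310,848,000 = 1.38.

File B, by a factor of 1.38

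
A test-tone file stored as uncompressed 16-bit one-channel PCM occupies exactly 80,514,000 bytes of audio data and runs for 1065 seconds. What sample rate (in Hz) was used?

Bytes = sample_rate × seconds × bytes_per_sample × channels.
sample_rate = 80,514,000 / (1,065 × 2 × 1) = 80,514,000 / 2,130 = 37,800 Hz.

37,800 Hz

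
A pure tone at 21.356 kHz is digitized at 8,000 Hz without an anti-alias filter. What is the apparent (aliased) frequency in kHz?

2.644 kHz

Nyquist = 8,000/2 = 4,000 Hz; 21,356 Hz exceeds it.
Alias = |21,356 − 3×8,000| = |21,356 − 24,000| = 2,644 Hz = 2.644 kHz.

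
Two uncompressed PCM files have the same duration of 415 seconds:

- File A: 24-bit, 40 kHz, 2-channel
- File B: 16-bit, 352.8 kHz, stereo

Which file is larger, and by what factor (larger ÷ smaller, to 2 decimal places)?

File B, by a factor of 5.88

File A: 40,000 × 3 × 2 = 240,000 bytes/s.
File B: 352,800 × 2 × 2 = 1,411,200 bytes/s.
File B is larger; ratio = 585,648,000 / 99,600,000 = 5.88.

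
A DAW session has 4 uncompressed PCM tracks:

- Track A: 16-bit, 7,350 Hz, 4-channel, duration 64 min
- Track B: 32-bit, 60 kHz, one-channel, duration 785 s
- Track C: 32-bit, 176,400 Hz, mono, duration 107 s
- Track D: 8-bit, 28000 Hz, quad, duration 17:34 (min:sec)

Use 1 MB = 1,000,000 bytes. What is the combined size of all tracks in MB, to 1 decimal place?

607.7 MB

Track A: 64 min = 3,840 s; 7,350 × 3,840 × 2 × 4 = 225,792,000 bytes.
Track B: 60,000 × 785 × 4 × 1 = 188,400,000 bytes.
Track C: 176,400 × 107 × 4 × 1 = 75,499,200 bytes.
Track D: 17:34 (min:sec) = 1,054 s; 28,000 × 1,054 × 1 × 4 = 118,048,000 bytes.
Total = 607,739,200 bytes = 607.7 MB.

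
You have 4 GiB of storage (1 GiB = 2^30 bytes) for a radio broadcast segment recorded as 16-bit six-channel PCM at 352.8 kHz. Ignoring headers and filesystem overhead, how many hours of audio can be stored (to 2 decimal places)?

0.28 hours

Uncompressed byte rate = 352,800 × 2 × 6 = 4,233,600 bytes/s.
Capacity = 4 × 1,073,741,824 = 4,294,967,296 bytes.
4,294,967,296 / 4,233,600 ≈ 1014.5 s → 0.28 hours.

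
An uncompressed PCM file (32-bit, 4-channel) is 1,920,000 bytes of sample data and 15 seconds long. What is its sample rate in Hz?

8,000 Hz

Bytes = sample_rate × seconds × bytes_per_sample × channels.
sample_rate = 1,920,000 / (15 × 4 × 4) = 1,920,000 / 240 = 8,000 Hz.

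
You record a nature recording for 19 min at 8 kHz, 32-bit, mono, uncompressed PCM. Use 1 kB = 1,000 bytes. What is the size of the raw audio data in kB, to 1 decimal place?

Duration = 19 min = 1,140 s.
Bytes = 8,000 samples/s × 1,140 s × 4 bytes/sample × 1 ch = 36,480,000 bytes.
36,480,000 / 1,000 = 36480.0 kB.

36480.0 kB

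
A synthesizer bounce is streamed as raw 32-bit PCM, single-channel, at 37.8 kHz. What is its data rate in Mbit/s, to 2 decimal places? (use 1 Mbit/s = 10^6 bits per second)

Bit rate = 37,800 × 32 × 1 = 1,209,600 bits/s.
= 1.21 Mbit/s.

1.21 Mbit/s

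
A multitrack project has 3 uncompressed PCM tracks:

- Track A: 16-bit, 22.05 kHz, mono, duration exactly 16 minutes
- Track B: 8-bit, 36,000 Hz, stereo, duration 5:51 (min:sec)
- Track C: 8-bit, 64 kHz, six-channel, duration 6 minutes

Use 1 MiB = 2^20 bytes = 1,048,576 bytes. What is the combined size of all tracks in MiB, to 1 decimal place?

196.3 MiB

Track A: exactly 16 minutes = 960 s; 22,050 × 960 × 2 × 1 = 42,336,000 bytes.
Track B: 5:51 (min:sec) = 351 s; 36,000 × 351 × 1 × 2 = 25,272,000 bytes.
Track C: 6 minutes = 360 s; 64,000 × 360 × 1 × 6 = 138,240,000 bytes.
Total = 205,848,000 bytes = 196.3 MiB.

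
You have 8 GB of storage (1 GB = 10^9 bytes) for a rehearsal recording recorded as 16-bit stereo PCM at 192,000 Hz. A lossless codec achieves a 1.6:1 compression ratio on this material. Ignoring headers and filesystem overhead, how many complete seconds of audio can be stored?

16,666 seconds

Uncompressed byte rate = 192,000 × 2 × 2 = 768,000 bytes/s.
After 1.6:1 compression, effective rate ≈ 480000 bytes/s.
Capacity = 8 × 1,000,000,000 = 8,000,000,000 bytes.
8,000,000,000 / effective rate ≈ 16666.67 s → 16,666 seconds.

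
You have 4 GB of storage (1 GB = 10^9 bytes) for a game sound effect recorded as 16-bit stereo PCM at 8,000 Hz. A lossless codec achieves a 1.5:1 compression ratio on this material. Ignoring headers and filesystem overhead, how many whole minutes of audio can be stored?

Uncompressed byte rate = 8,000 × 2 × 2 = 32,000 bytes/s.
After 1.5:1 compression, effective rate ≈ 21333.33 bytes/s.
Capacity = 4 × 1,000,000,000 = 4,000,000,000 bytes.
4,000,000,000 / effective rate ≈ 187500 s → 3,125 minutes.

3,125 minutes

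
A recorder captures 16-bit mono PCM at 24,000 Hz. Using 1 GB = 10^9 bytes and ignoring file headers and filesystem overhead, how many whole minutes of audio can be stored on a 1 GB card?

347 minutes

Uncompressed byte rate = 24,000 × 2 × 1 = 48,000 bytes/s.
Capacity = 1 × 1,000,000,000 = 1,000,000,000 bytes.
1,000,000,000 / 48,000 ≈ 20833.33 s → 347 minutes.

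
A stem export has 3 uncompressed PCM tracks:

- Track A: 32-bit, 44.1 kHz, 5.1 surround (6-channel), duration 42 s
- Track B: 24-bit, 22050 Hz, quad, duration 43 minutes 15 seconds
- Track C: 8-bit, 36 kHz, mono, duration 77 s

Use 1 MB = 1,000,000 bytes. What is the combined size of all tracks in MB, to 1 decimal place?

733.9 MB

Track A: 44,100 × 42 × 4 × 6 = 44,452,800 bytes.
Track B: 43 minutes 15 seconds = 2,595 s; 22,050 × 2,595 × 3 × 4 = 686,637,000 bytes.
Track C: 36,000 × 77 × 1 × 1 = 2,772,000 bytes.
Total = 733,861,800 bytes = 733.9 MB.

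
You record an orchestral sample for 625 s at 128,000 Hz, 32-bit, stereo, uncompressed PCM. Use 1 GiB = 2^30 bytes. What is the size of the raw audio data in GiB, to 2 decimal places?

Bytes = 128,000 samples/s × 625 s × 4 bytes/sample × 2 ch = 640,000,000 bytes.
640,000,000 / 1,073,741,824 = 0.60 GiB.

0.60 GiB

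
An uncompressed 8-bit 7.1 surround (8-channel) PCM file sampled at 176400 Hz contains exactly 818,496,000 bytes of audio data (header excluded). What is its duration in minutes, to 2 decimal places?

Byte rate = 176,400 × 1 × 8 = 1,411,200 bytes/s.
Duration = 818,496,000 / 1,411,200 = 580 s.
580 s / 60 = 9.67 minutes.

9.67 minutes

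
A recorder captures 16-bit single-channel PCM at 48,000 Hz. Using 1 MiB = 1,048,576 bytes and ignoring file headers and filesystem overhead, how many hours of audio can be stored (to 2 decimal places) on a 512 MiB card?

Uncompressed byte rate = 48,000 × 2 × 1 = 96,000 bytes/s.
Capacity = 512 × 1,048,576 = 536,870,912 bytes.
536,870,912 / 96,000 ≈ 5592.41 s → 1.55 hours.

1.55 hours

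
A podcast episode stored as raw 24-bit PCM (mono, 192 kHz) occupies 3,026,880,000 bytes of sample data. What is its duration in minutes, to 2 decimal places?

Byte rate = 192,000 × 3 × 1 = 576,000 bytes/s.
Duration = 3,026,880,000 / 576,000 = 5,255 s.
5,255 s / 60 = 87.58 minutes.

87.58 minutes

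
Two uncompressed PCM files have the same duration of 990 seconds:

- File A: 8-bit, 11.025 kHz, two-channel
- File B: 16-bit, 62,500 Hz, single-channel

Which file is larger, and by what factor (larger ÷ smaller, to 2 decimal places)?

File A: 11,025 × 1 × 2 = 22,050 bytes/s.
File B: 62,500 × 2 × 1 = 125,000 bytes/s.
File B is larger; ratio = 123,750,000 / 21,829,500 = 5.67.

File B, by a factor of 5.67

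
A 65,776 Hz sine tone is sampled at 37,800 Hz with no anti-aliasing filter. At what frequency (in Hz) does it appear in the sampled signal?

9,824 Hz

Nyquist = 37,800/2 = 18,900 Hz; 65,776 Hz exceeds it.
Alias = |65,776 − 2×37,800| = |65,776 − 75,600| = 9,824 Hz.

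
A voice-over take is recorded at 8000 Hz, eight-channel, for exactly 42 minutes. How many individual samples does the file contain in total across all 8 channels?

exactly 42 minutes = 2,520 s.
8,000 × 2,520 s × 8 ch = 161,280,000 samples.

161,280,000 samples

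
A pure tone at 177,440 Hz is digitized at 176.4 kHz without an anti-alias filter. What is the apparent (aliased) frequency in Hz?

Nyquist = 176,400/2 = 88,200 Hz; 177,440 Hz exceeds it.
Alias = |177,440 − 1×176,400| = |177,440 − 176,400| = 1,040 Hz.

1,040 Hz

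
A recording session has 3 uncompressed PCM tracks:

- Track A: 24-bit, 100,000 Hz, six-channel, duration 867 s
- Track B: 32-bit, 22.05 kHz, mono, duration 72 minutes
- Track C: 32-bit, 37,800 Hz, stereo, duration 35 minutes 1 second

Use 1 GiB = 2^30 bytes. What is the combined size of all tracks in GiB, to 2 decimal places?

Track A: 100,000 × 867 × 3 × 6 = 1,560,600,000 bytes.
Track B: 72 minutes = 4,320 s; 22,050 × 4,320 × 4 × 1 = 381,024,000 bytes.
Track C: 35 minutes 1 second = 2,101 s; 37,800 × 2,101 × 4 × 2 = 635,342,400 bytes.
Total = 2,576,966,400 bytes = 2.40 GiB.

2.40 GiB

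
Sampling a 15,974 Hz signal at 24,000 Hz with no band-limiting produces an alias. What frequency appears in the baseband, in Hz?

Nyquist = 24,000/2 = 12,000 Hz; 15,974 Hz exceeds it.
Alias = |15,974 − 1×24,000| = |15,974 − 24,000| = 8,026 Hz.

8,026 Hz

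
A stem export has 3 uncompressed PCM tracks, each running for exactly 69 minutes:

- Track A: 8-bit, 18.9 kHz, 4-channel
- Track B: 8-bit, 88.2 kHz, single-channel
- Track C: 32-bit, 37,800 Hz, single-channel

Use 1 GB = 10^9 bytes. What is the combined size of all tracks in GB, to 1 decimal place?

1.3 GB

exactly 69 minutes = 4,140 s.
Track A: 18,900 × 4,140 × 1 × 4 = 312,984,000 bytes.
Track B: 88,200 × 4,140 × 1 × 1 = 365,148,000 bytes.
Track C: 37,800 × 4,140 × 4 × 1 = 625,968,000 bytes.
Total = 1,304,100,000 bytes = 1.3 GB.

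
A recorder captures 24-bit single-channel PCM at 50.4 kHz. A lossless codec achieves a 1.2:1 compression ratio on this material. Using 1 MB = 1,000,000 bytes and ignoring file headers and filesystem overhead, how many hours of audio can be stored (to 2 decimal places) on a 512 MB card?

1.13 hours

Uncompressed byte rate = 50,400 × 3 × 1 = 151,200 bytes/s.
After 1.2:1 compression, effective rate ≈ 126000 bytes/s.
Capacity = 512 × 1,000,000 = 512,000,000 bytes.
512,000,000 / effective rate ≈ 4063.49 s → 1.13 hours.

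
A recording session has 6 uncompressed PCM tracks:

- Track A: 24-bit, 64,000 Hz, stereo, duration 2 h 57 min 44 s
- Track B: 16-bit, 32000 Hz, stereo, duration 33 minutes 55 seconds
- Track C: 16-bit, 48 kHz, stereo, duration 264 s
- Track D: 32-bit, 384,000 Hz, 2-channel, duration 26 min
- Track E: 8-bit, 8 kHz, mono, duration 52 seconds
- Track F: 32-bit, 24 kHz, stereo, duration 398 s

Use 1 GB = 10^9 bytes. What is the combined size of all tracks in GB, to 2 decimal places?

Track A: 2 h 57 min 44 s = 10,664 s; 64,000 × 10,664 × 3 × 2 = 4,094,976,000 bytes.
Track B: 33 minutes 55 seconds = 2,035 s; 32,000 × 2,035 × 2 × 2 = 260,480,000 bytes.
Track C: 48,000 × 264 × 2 × 2 = 50,688,000 bytes.
Track D: 26 min = 1,560 s; 384,000 × 1,560 × 4 × 2 = 4,792,320,000 bytes.
Track E: 8,000 × 52 × 1 × 1 = 416,000 bytes.
Track F: 24,000 × 398 × 4 × 2 = 76,416,000 bytes.
Total = 9,275,296,000 bytes = 9.28 GB.

9.28 GB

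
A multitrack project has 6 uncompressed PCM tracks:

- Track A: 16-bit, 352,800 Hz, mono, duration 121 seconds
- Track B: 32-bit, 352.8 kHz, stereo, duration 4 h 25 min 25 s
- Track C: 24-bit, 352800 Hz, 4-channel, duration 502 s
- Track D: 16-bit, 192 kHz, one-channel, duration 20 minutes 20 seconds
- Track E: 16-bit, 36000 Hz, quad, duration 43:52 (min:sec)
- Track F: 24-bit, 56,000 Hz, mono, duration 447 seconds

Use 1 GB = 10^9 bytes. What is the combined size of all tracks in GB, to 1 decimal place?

48.5 GB

Track A: 352,800 × 121 × 2 × 1 = 85,377,600 bytes.
Track B: 4 h 25 min 25 s = 15,925 s; 352,800 × 15,925 × 4 × 2 = 44,946,720,000 bytes.
Track C: 352,800 × 502 × 3 × 4 = 2,125,267,200 bytes.
Track D: 20 minutes 20 seconds = 1,220 s; 192,000 × 1,220 × 2 × 1 = 468,480,000 bytes.
Track E: 43:52 (min:sec) = 2,632 s; 36,000 × 2,632 × 2 × 4 = 758,016,000 bytes.
Track F: 56,000 × 447 × 3 × 1 = 75,096,000 bytes.
Total = 48,458,956,800 bytes = 48.5 GB.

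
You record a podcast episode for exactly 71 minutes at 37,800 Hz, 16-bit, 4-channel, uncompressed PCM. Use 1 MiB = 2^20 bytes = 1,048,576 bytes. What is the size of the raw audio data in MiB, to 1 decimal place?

1228.5 MiB

Duration = exactly 71 minutes = 4,260 s.
Bytes = 37,800 samples/s × 4,260 s × 2 bytes/sample × 4 ch = 1,288,224,000 bytes.
1,288,224,000 / 1,048,576 = 1228.5 MiB.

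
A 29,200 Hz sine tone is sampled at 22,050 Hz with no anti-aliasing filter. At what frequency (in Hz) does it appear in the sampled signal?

Nyquist = 22,050/2 = 11,025 Hz; 29,200 Hz exceeds it.
Alias = |29,200 − 1×22,050| = |29,200 − 22,050| = 7,150 Hz.

7,150 Hz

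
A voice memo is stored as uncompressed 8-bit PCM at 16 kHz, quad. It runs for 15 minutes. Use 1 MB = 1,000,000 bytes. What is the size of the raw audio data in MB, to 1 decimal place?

Duration = 15 minutes = 900 s.
Bytes = 16,000 samples/s × 900 s × 1 bytes/sample × 4 ch = 57,600,000 bytes.
57,600,000 / 1,000,000 = 57.6 MB.

57.6 MB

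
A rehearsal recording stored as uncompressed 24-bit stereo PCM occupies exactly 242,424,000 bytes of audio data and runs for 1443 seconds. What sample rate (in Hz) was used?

28,000 Hz

Bytes = sample_rate × seconds × bytes_per_sample × channels.
sample_rate = 242,424,000 / (1,443 × 3 × 2) = 242,424,000 / 8,658 = 28,000 Hz.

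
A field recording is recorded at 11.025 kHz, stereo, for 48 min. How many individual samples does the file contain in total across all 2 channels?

63,504,000 samples

48 min = 2,880 s.
11,025 × 2,880 s × 2 ch = 63,504,000 samples.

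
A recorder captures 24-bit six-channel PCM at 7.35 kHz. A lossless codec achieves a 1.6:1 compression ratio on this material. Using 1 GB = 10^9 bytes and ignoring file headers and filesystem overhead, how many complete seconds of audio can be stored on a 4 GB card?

Uncompressed byte rate = 7,350 × 3 × 6 = 132,300 bytes/s.
After 1.6:1 compression, effective rate ≈ 82687.5 bytes/s.
Capacity = 4 × 1,000,000,000 = 4,000,000,000 bytes.
4,000,000,000 / effective rate ≈ 48374.91 s → 48,374 seconds.

48,374 seconds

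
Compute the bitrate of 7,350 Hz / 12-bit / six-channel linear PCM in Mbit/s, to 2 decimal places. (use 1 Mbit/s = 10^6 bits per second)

0.53 Mbit/s

Bit rate = 7,350 × 12 × 6 = 529,200 bits/s.
= 0.53 Mbit/s.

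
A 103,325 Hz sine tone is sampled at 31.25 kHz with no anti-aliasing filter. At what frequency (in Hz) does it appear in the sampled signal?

Nyquist = 31,250/2 = 15,625 Hz; 103,325 Hz exceeds it.
Alias = |103,325 − 3×31,250| = |103,325 − 93,750| = 9,575 Hz.

9,575 Hz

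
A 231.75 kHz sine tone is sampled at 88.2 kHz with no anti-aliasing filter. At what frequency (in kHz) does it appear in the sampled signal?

Nyquist = 88,200/2 = 44,100 Hz; 231,750 Hz exceeds it.
Alias = |231,750 − 3×88,200| = |231,750 − 264,600| = 32,850 Hz = 32.85 kHz.

32.85 kHz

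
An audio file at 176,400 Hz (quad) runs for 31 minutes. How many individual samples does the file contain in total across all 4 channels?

1,312,416,000 samples

31 minutes = 1,860 s.
176,400 × 1,860 s × 4 ch = 1,312,416,000 samples.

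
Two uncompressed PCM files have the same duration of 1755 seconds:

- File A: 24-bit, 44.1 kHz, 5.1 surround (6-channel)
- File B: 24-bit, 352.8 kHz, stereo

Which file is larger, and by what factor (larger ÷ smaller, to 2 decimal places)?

File B, by a factor of 2.67

File A: 44,100 × 3 × 6 = 793,800 bytes/s.
File B: 352,800 × 3 × 2 = 2,116,800 bytes/s.
File B is larger; ratio = 3,714,984,000 / 1,393,119,000 = 2.67.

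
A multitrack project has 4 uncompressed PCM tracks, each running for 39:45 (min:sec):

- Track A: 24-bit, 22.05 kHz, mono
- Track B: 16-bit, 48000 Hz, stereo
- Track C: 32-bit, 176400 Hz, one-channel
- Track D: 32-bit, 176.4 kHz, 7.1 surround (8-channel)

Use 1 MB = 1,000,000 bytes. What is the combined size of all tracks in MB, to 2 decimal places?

15761.39 MB

39:45 (min:sec) = 2,385 s.
Track A: 22,050 × 2,385 × 3 × 1 = 157,767,750 bytes.
Track B: 48,000 × 2,385 × 2 × 2 = 457,920,000 bytes.
Track C: 176,400 × 2,385 × 4 × 1 = 1,682,856,000 bytes.
Track D: 176,400 × 2,385 × 4 × 8 = 13,462,848,000 bytes.
Total = 15,761,391,750 bytes = 15761.39 MB.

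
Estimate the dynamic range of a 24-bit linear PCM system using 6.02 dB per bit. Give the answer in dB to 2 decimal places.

24 × 6.02 = 144.48 dB.

144.48 dB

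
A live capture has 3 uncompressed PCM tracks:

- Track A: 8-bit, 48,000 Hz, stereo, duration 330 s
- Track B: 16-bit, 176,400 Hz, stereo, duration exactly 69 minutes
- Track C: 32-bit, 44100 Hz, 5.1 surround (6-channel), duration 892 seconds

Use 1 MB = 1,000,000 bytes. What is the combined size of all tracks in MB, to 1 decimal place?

3897.0 MB

Track A: 48,000 × 330 × 1 × 2 = 31,680,000 bytes.
Track B: exactly 69 minutes = 4,140 s; 176,400 × 4,140 × 2 × 2 = 2,921,184,000 bytes.
Track C: 44,100 × 892 × 4 × 6 = 944,092,800 bytes.
Total = 3,896,956,800 bytes = 3897.0 MB.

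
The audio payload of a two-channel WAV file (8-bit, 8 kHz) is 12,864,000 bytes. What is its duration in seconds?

804 seconds

Byte rate = 8,000 × 1 × 2 = 16,000 bytes/s.
Duration = 12,864,000 / 16,000 = 804 s.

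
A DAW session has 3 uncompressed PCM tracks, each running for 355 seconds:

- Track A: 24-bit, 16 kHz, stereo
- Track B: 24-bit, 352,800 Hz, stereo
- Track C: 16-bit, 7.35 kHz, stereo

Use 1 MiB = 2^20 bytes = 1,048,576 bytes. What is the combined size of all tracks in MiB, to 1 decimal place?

759.1 MiB

Track A: 16,000 × 355 × 3 × 2 = 34,080,000 bytes.
Track B: 352,800 × 355 × 3 × 2 = 751,464,000 bytes.
Track C: 7,350 × 355 × 2 × 2 = 10,437,000 bytes.
Total = 795,981,000 bytes = 759.1 MiB.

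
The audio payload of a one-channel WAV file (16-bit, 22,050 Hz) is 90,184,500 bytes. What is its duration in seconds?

Byte rate = 22,050 × 2 × 1 = 44,100 bytes/s.
Duration = 90,184,500 / 44,100 = 2,045 s.

2,045 seconds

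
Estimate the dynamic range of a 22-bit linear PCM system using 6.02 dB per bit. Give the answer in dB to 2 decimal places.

22 × 6.02 = 132.44 dB.

132.44 dB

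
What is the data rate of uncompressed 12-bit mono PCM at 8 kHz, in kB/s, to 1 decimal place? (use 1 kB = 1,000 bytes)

12.0 kB/s

Bit rate = 8,000 × 12 × 1 = 96,000 bits/s.
96,000 / 8 = 12,000 B/s = 12.0 kB/s.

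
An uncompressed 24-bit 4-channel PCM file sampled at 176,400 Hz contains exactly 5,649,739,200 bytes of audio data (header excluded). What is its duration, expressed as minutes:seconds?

44:29

Byte rate = 176,400 × 3 × 4 = 2,116,800 bytes/s.
Duration = 5,649,739,200 / 2,116,800 = 2,669 s.
2,669 s = 44:29.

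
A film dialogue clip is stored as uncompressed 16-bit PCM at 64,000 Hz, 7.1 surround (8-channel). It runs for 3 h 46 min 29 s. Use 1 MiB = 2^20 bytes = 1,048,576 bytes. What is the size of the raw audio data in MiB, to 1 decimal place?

13270.5 MiB

Duration = 3 h 46 min 29 s = 13,589 s.
Bytes = 64,000 samples/s × 13,589 s × 2 bytes/sample × 8 ch = 13,915,136,000 bytes.
13,915,136,000 / 1,048,576 = 13270.5 MiB.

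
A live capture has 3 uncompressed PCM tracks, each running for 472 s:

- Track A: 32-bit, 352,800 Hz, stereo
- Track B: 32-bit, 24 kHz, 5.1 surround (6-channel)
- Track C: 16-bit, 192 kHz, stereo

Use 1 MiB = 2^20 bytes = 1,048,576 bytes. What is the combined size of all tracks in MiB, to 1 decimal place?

1875.4 MiB

Track A: 352,800 × 472 × 4 × 2 = 1,332,172,800 bytes.
Track B: 24,000 × 472 × 4 × 6 = 271,872,000 bytes.
Track C: 192,000 × 472 × 2 × 2 = 362,496,000 bytes.
Total = 1,966,540,800 bytes = 1875.4 MiB.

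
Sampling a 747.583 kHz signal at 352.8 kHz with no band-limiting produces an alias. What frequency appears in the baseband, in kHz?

Nyquist = 352,800/2 = 176,400 Hz; 747,583 Hz exceeds it.
Alias = |747,583 − 2×352,800| = |747,583 − 705,600| = 41,983 Hz = 41.983 kHz.

41.983 kHz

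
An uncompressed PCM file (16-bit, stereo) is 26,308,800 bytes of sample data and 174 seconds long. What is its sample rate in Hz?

Bytes = sample_rate × seconds × bytes_per_sample × channels.
sample_rate = 26,308,800 / (174 × 2 × 2) = 26,308,800 / 696 = 37,800 Hz.

37,800 Hz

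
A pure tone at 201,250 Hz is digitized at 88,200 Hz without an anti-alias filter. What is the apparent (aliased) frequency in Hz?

24,850 Hz

Nyquist = 88,200/2 = 44,100 Hz; 201,250 Hz exceeds it.
Alias = |201,250 − 2×88,200| = |201,250 − 176,400| = 24,850 Hz.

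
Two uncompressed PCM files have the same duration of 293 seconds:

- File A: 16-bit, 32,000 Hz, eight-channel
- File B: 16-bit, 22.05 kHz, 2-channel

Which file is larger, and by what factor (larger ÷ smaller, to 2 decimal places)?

File A, by a factor of 5.80

File A: 32,000 × 2 × 8 = 512,000 bytes/s.
File B: 22,050 × 2 × 2 = 88,200 bytes/s.
File A is larger; ratio = 150,016,000 / 25,842,600 = 5.80.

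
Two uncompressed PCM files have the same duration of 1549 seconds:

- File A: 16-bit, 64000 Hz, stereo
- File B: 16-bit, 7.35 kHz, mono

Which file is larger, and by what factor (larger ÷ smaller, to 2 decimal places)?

File A: 64,000 × 2 × 2 = 256,000 bytes/s.
File B: 7,350 × 2 × 1 = 14,700 bytes/s.
File A is larger; ratio = 396,544,000 / 22,770,300 = 17.41.

File A, by a factor of 17.41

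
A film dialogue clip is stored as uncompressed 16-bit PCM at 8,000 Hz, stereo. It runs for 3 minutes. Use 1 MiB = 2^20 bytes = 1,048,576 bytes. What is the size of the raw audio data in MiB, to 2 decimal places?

Duration = 3 minutes = 180 s.
Bytes = 8,000 samples/s × 180 s × 2 bytes/sample × 2 ch = 5,760,000 bytes.
5,760,000 / 1,048,576 = 5.49 MiB.

5.49 MiB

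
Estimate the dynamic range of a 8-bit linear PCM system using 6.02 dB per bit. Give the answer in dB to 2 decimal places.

48.16 dB

8 × 6.02 = 48.16 dB.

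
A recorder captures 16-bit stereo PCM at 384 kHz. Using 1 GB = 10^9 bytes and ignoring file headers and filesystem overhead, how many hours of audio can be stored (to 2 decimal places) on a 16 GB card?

Uncompressed byte rate = 384,000 × 2 × 2 = 1,536,000 bytes/s.
Capacity = 16 × 1,000,000,000 = 16,000,000,000 bytes.
16,000,000,000 / 1,536,000 ≈ 10416.67 s → 2.89 hours.

2.89 hours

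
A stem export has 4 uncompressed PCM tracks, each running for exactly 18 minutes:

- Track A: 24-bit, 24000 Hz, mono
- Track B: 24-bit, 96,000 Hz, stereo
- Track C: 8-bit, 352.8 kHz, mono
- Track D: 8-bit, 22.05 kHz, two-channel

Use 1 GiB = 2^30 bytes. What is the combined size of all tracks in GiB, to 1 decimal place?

exactly 18 minutes = 1,080 s.
Track A: 24,000 × 1,080 × 3 × 1 = 77,760,000 bytes.
Track B: 96,000 × 1,080 × 3 × 2 = 622,080,000 bytes.
Track C: 352,800 × 1,080 × 1 × 1 = 381,024,000 bytes.
Track D: 22,050 × 1,080 × 1 × 2 = 47,628,000 bytes.
Total = 1,128,492,000 bytes = 1.1 GiB.

1.1 GiB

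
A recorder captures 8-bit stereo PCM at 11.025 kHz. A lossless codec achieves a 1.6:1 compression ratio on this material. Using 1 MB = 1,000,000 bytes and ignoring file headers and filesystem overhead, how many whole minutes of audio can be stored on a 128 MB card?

154 minutes

Uncompressed byte rate = 11,025 × 1 × 2 = 22,050 bytes/s.
After 1.6:1 compression, effective rate ≈ 13781.25 bytes/s.
Capacity = 128 × 1,000,000 = 128,000,000 bytes.
128,000,000 / effective rate ≈ 9287.98 s → 154 minutes.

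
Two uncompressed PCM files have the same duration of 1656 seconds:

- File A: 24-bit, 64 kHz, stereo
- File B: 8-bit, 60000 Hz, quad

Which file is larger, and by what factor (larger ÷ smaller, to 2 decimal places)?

File A, by a factor of 1.60

File A: 64,000 × 3 × 2 = 384,000 bytes/s.
File B: 60,000 × 1 × 4 = 240,000 bytes/s.
File A is larger; ratio = 635,904,000 / 397,440,000 = 1.60.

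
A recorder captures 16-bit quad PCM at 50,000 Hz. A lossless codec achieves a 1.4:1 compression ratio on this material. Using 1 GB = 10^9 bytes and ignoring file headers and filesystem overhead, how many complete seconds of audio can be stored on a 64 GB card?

Uncompressed byte rate = 50,000 × 2 × 4 = 400,000 bytes/s.
After 1.4:1 compression, effective rate ≈ 285714.29 bytes/s.
Capacity = 64 × 1,000,000,000 = 64,000,000,000 bytes.
64,000,000,000 / effective rate ≈ 224000 s → 224,000 seconds.

224,000 seconds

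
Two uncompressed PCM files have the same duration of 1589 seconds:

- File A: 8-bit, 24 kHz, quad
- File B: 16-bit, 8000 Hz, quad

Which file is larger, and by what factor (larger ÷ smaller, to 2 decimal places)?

File A, by a factor of 1.50

File A: 24,000 × 1 × 4 = 96,000 bytes/s.
File B: 8,000 × 2 × 4 = 64,000 bytes/s.
File A is larger; ratio = 152,544,000 / 101,696,000 = 1.50.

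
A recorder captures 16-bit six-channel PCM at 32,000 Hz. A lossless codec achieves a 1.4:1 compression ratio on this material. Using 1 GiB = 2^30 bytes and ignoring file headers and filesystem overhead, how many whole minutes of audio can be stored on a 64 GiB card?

Uncompressed byte rate = 32,000 × 2 × 6 = 384,000 bytes/s.
After 1.4:1 compression, effective rate ≈ 274285.71 bytes/s.
Capacity = 64 × 1,073,741,824 = 68,719,476,736 bytes.
68,719,476,736 / effective rate ≈ 250539.76 s → 4,175 minutes.

4,175 minutes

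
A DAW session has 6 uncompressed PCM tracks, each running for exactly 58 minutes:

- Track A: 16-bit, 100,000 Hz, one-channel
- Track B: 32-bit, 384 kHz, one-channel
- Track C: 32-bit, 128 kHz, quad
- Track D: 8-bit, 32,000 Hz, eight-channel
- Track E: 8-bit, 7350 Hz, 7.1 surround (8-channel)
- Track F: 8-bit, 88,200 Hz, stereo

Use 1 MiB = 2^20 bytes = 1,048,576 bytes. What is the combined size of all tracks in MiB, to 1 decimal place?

exactly 58 minutes = 3,480 s.
Track A: 100,000 × 3,480 × 2 × 1 = 696,000,000 bytes.
Track B: 384,000 × 3,480 × 4 × 1 = 5,345,280,000 bytes.
Track C: 128,000 × 3,480 × 4 × 4 = 7,127,040,000 bytes.
Track D: 32,000 × 3,480 × 1 × 8 = 890,880,000 bytes.
Track E: 7,350 × 3,480 × 1 × 8 = 204,624,000 bytes.
Track F: 88,200 × 3,480 × 1 × 2 = 613,872,000 bytes.
Total = 14,877,696,000 bytes = 14188.5 MiB.

14188.5 MiB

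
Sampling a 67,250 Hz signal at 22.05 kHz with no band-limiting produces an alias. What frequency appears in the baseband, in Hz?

Nyquist = 22,050/2 = 11,025 Hz; 67,250 Hz exceeds it.
Alias = |67,250 − 3×22,050| = |67,250 − 66,150| = 1,100 Hz.

1,100 Hz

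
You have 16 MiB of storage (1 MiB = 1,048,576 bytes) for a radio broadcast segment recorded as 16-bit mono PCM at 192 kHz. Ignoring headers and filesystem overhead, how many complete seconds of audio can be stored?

43 seconds

Uncompressed byte rate = 192,000 × 2 × 1 = 384,000 bytes/s.
Capacity = 16 × 1,048,576 = 16,777,216 bytes.
16,777,216 / 384,000 ≈ 43.69 s → 43 seconds.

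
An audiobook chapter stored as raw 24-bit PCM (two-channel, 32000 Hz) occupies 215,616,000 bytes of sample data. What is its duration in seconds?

1,123 seconds

Byte rate = 32,000 × 3 × 2 = 192,000 bytes/s.
Duration = 215,616,000 / 192,000 = 1,123 s.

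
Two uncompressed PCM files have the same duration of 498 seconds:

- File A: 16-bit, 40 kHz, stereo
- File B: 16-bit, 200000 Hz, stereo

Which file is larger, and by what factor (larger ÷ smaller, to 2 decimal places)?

File B, by a factor of 5.00

File A: 40,000 × 2 × 2 = 160,000 bytes/s.
File B: 200,000 × 2 × 2 = 800,000 bytes/s.
File B is larger; ratio = 398,400,000 / 79,680,000 = 5.00.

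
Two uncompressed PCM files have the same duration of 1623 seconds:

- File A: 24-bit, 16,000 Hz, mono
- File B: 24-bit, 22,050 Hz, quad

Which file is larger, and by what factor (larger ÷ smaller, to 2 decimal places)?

File A: 16,000 × 3 × 1 = 48,000 bytes/s.
File B: 22,050 × 3 × 4 = 264,600 bytes/s.
File B is larger; ratio = 429,445,800 / 77,904,000 = 5.51.

File B, by a factor of 5.51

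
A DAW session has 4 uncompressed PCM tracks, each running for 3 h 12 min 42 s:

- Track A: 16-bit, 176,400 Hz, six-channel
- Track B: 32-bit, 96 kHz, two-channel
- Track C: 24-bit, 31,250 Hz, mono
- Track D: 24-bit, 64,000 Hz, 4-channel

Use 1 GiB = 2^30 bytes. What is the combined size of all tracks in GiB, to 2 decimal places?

40.34 GiB

3 h 12 min 42 s = 11,562 s.
Track A: 176,400 × 11,562 × 2 × 6 = 24,474,441,600 bytes.
Track B: 96,000 × 11,562 × 4 × 2 = 8,879,616,000 bytes.
Track C: 31,250 × 11,562 × 3 × 1 = 1,083,937,500 bytes.
Track D: 64,000 × 11,562 × 3 × 4 = 8,879,616,000 bytes.
Total = 43,317,611,100 bytes = 40.34 GiB.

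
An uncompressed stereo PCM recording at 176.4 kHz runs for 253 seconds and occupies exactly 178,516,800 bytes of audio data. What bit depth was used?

Bytes per sample = 178,516,800 / (176,400 × 253 × 2) = 178,516,800 / 89,258,400 = 2.
Bit depth = 2 × 8 = 16 bits.

16 bits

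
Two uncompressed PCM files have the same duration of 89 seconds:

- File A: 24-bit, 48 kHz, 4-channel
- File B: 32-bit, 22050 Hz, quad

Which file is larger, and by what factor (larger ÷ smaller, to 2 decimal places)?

File A, by a factor of 1.63

File A: 48,000 × 3 × 4 = 576,000 bytes/s.
File B: 22,050 × 4 × 4 = 352,800 bytes/s.
File A is larger; ratio = 51,264,000 / 31,399,200 = 1.63.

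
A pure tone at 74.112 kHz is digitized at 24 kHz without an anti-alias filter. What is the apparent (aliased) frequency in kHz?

2.112 kHz

Nyquist = 24,000/2 = 12,000 Hz; 74,112 Hz exceeds it.
Alias = |74,112 − 3×24,000| = |74,112 − 72,000| = 2,112 Hz = 2.112 kHz.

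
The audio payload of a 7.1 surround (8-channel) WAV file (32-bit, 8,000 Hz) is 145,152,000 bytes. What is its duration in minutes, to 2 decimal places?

9.45 minutes

Byte rate = 8,000 × 4 × 8 = 256,000 bytes/s.
Duration = 145,152,000 / 256,000 = 567 s.
567 s / 60 = 9.45 minutes.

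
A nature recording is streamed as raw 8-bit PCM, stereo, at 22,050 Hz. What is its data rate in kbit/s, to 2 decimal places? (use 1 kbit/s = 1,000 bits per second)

Bit rate = 22,050 × 8 × 2 = 352,800 bits/s.
= 352.80 kbit/s.

352.80 kbit/s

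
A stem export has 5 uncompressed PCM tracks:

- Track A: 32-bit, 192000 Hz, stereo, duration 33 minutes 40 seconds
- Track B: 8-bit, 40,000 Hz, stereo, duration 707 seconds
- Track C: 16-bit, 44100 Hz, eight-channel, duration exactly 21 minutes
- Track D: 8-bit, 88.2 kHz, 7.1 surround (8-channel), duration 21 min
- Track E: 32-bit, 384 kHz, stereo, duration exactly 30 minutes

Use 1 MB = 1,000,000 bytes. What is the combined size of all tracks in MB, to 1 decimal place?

10467.0 MB

Track A: 33 minutes 40 seconds = 2,020 s; 192,000 × 2,020 × 4 × 2 = 3,102,720,000 bytes.
Track B: 40,000 × 707 × 1 × 2 = 56,560,000 bytes.
Track C: exactly 21 minutes = 1,260 s; 44,100 × 1,260 × 2 × 8 = 889,056,000 bytes.
Track D: 21 min = 1,260 s; 88,200 × 1,260 × 1 × 8 = 889,056,000 bytes.
Track E: exactly 30 minutes = 1,800 s; 384,000 × 1,800 × 4 × 2 = 5,529,600,000 bytes.
Total = 10,466,992,000 bytes = 10467.0 MB.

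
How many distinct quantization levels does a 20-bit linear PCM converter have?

1,048,576 levels

2^20 = 1,048,576.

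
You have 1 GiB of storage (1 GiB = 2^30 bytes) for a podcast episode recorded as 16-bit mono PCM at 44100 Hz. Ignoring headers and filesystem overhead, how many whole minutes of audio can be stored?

202 minutes

Uncompressed byte rate = 44,100 × 2 × 1 = 88,200 bytes/s.
Capacity = 1 × 1,073,741,824 = 1,073,741,824 bytes.
1,073,741,824 / 88,200 ≈ 12173.94 s → 202 minutes.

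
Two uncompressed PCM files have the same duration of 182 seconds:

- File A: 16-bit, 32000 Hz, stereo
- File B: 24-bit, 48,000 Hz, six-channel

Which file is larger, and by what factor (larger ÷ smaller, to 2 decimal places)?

File A: 32,000 × 2 × 2 = 128,000 bytes/s.
File B: 48,000 × 3 × 6 = 864,000 bytes/s.
File B is larger; ratio = 157,248,000 / 23,296,000 = 6.75.

File B, by a factor of 6.75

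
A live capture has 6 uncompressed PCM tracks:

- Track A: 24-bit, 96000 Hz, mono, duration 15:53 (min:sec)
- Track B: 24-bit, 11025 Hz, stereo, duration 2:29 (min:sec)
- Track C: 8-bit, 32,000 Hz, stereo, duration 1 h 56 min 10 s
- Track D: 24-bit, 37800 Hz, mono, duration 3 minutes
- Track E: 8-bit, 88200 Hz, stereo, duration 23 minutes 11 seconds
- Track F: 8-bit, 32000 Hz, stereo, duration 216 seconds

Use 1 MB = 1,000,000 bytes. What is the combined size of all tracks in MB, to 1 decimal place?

Track A: 15:53 (min:sec) = 953 s; 96,000 × 953 × 3 × 1 = 274,464,000 bytes.
Track B: 2:29 (min:sec) = 149 s; 11,025 × 149 × 3 × 2 = 9,856,350 bytes.
Track C: 1 h 56 min 10 s = 6,970 s; 32,000 × 6,970 × 1 × 2 = 446,080,000 bytes.
Track D: 3 minutes = 180 s; 37,800 × 180 × 3 × 1 = 20,412,000 bytes.
Track E: 23 minutes 11 seconds = 1,391 s; 88,200 × 1,391 × 1 × 2 = 245,372,400 bytes.
Track F: 32,000 × 216 × 1 × 2 = 13,824,000 bytes.
Total = 1,010,008,750 bytes = 1010.0 MB.

1010.0 MB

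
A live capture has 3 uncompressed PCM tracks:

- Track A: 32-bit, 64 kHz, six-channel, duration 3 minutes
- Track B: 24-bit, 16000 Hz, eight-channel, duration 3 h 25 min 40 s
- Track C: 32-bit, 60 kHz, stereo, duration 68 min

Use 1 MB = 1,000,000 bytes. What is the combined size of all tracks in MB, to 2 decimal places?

6973.44 MB

Track A: 3 minutes = 180 s; 64,000 × 180 × 4 × 6 = 276,480,000 bytes.
Track B: 3 h 25 min 40 s = 12,340 s; 16,000 × 12,340 × 3 × 8 = 4,738,560,000 bytes.
Track C: 68 min = 4,080 s; 60,000 × 4,080 × 4 × 2 = 1,958,400,000 bytes.
Total = 6,973,440,000 bytes = 6973.44 MB.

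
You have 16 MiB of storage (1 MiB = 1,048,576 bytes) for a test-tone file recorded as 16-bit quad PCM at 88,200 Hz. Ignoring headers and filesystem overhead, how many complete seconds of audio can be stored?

Uncompressed byte rate = 88,200 × 2 × 4 = 705,600 bytes/s.
Capacity = 16 × 1,048,576 = 16,777,216 bytes.
16,777,216 / 705,600 ≈ 23.78 s → 23 seconds.

23 seconds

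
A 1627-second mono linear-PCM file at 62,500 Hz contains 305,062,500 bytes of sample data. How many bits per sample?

24 bits

Bytes per sample = 305,062,500 / (62,500 × 1,627 × 1) = 305,062,500 / 101,687,500 = 3.
Bit depth = 3 × 8 = 24 bits.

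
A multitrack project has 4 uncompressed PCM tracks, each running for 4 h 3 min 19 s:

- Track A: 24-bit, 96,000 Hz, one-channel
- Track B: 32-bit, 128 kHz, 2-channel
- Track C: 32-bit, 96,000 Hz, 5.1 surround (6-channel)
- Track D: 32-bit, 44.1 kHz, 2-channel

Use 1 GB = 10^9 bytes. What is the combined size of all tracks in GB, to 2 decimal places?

57.94 GB

4 h 3 min 19 s = 14,599 s.
Track A: 96,000 × 14,599 × 3 × 1 = 4,204,512,000 bytes.
Track B: 128,000 × 14,599 × 4 × 2 = 14,949,376,000 bytes.
Track C: 96,000 × 14,599 × 4 × 6 = 33,636,096,000 bytes.
Track D: 44,100 × 14,599 × 4 × 2 = 5,150,527,200 bytes.
Total = 57,940,511,200 bytes = 57.94 GB.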